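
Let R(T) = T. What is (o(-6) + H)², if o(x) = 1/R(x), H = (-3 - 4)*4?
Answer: 28561/36 ≈ 793.36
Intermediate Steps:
H = -28 (H = -7*4 = -28)
o(x) = 1/x
(o(-6) + H)² = (1/(-6) - 28)² = (-⅙ - 28)² = (-169/6)² = 28561/36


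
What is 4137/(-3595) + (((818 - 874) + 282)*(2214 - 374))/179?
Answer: 1494204277/643505 ≈ 2322.0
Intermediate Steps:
4137/(-3595) + (((818 - 874) + 282)*(2214 - 374))/179 = 4137*(-1/3595) + ((-56 + 282)*1840)*(1/179) = -4137/3595 + (226*1840)*(1/179) = -4137/3595 + 415840*(1/179) = -4137/3595 + 415840/179 = 1494204277/643505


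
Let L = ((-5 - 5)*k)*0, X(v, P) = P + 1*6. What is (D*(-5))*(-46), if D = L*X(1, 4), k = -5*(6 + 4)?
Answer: 0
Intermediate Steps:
X(v, P) = 6 + P (X(v, P) = P + 6 = 6 + P)
k = -50 (k = -5*10 = -50)
L = 0 (L = ((-5 - 5)*(-50))*0 = -10*(-50)*0 = 500*0 = 0)
D = 0 (D = 0*(6 + 4) = 0*10 = 0)
(D*(-5))*(-46) = (0*(-5))*(-46) = 0*(-46) = 0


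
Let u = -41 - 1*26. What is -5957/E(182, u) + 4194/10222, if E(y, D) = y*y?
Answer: 5573543/24185252 ≈ 0.23045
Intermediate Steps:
u = -67 (u = -41 - 26 = -67)
E(y, D) = y²
-5957/E(182, u) + 4194/10222 = -5957/(182²) + 4194/10222 = -5957/33124 + 4194*(1/10222) = -5957*1/33124 + 2097/5111 = -851/4732 + 2097/5111 = 5573543/24185252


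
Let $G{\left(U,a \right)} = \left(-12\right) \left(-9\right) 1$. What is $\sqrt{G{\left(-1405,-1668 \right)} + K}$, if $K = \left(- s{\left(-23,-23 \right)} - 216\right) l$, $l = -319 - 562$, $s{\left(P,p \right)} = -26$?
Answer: $\sqrt{167498} \approx 409.27$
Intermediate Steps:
$G{\left(U,a \right)} = 108$ ($G{\left(U,a \right)} = 108 \cdot 1 = 108$)
$l = -881$
$K = 167390$ ($K = \left(\left(-1\right) \left(-26\right) - 216\right) \left(-881\right) = \left(26 - 216\right) \left(-881\right) = \left(-190\right) \left(-881\right) = 167390$)
$\sqrt{G{\left(-1405,-1668 \right)} + K} = \sqrt{108 + 167390} = \sqrt{167498}$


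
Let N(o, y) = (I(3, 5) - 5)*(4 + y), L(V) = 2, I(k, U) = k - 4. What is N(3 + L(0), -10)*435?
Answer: 15660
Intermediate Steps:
I(k, U) = -4 + k
N(o, y) = -24 - 6*y (N(o, y) = ((-4 + 3) - 5)*(4 + y) = (-1 - 5)*(4 + y) = -6*(4 + y) = -24 - 6*y)
N(3 + L(0), -10)*435 = (-24 - 6*(-10))*435 = (-24 + 60)*435 = 36*435 = 15660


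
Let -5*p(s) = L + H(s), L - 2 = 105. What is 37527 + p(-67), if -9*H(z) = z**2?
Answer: 1692241/45 ≈ 37605.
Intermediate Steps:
L = 107 (L = 2 + 105 = 107)
H(z) = -z**2/9
p(s) = -107/5 + s**2/45 (p(s) = -(107 - s**2/9)/5 = -107/5 + s**2/45)
37527 + p(-67) = 37527 + (-107/5 + (1/45)*(-67)**2) = 37527 + (-107/5 + (1/45)*4489) = 37527 + (-107/5 + 4489/45) = 37527 + 3526/45 = 1692241/45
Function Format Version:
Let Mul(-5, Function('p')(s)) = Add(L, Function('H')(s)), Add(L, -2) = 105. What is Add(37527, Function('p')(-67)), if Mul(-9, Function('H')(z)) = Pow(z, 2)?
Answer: Rational(1692241, 45) ≈ 37605.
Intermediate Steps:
L = 107 (L = Add(2, 105) = 107)
Function('H')(z) = Mul(Rational(-1, 9), Pow(z, 2))
Function('p')(s) = Add(Rational(-107, 5), Mul(Rational(1, 45), Pow(s, 2))) (Function('p')(s) = Mul(Rational(-1, 5), Add(107, Mul(Rational(-1, 9), Pow(s, 2)))) = Add(Rational(-107, 5), Mul(Rational(1, 45), Pow(s, 2))))
Add(37527, Function('p')(-67)) = Add(37527, Add(Rational(-107, 5), Mul(Rational(1, 45), Pow(-67, 2)))) = Add(37527, Add(Rational(-107, 5), Mul(Rational(1, 45), 4489))) = Add(37527, Add(Rational(-107, 5), Rational(4489, 45))) = Add(37527, Rational(3526, 45)) = Rational(1692241, 45)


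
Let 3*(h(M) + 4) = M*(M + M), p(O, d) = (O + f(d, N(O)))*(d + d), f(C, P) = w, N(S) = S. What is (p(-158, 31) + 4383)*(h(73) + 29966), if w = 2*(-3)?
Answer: -581647040/3 ≈ -1.9388e+8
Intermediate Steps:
w = -6
f(C, P) = -6
p(O, d) = 2*d*(-6 + O) (p(O, d) = (O - 6)*(d + d) = (-6 + O)*(2*d) = 2*d*(-6 + O))
h(M) = -4 + 2*M**2/3 (h(M) = -4 + (M*(M + M))/3 = -4 + (M*(2*M))/3 = -4 + (2*M**2)/3 = -4 + 2*M**2/3)
(p(-158, 31) + 4383)*(h(73) + 29966) = (2*31*(-6 - 158) + 4383)*((-4 + (2/3)*73**2) + 29966) = (2*31*(-164) + 4383)*((-4 + (2/3)*5329) + 29966) = (-10168 + 4383)*((-4 + 10658/3) + 29966) = -5785*(10646/3 + 29966) = -5785*100544/3 = -581647040/3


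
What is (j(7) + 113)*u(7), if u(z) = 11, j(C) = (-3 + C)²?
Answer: 1419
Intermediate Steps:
(j(7) + 113)*u(7) = ((-3 + 7)² + 113)*11 = (4² + 113)*11 = (16 + 113)*11 = 129*11 = 1419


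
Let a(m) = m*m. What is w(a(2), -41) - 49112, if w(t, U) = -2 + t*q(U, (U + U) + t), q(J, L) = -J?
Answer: -48950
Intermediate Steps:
a(m) = m²
w(t, U) = -2 - U*t (w(t, U) = -2 + t*(-U) = -2 - U*t)
w(a(2), -41) - 49112 = (-2 - 1*(-41)*2²) - 49112 = (-2 - 1*(-41)*4) - 49112 = (-2 + 164) - 49112 = 162 - 49112 = -48950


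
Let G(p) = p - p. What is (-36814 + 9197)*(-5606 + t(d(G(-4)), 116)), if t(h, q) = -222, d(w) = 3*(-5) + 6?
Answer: 160951876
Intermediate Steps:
G(p) = 0
d(w) = -9 (d(w) = -15 + 6 = -9)
(-36814 + 9197)*(-5606 + t(d(G(-4)), 116)) = (-36814 + 9197)*(-5606 - 222) = -27617*(-5828) = 160951876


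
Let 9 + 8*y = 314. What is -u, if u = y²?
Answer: -93025/64 ≈ -1453.5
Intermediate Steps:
y = 305/8 (y = -9/8 + (⅛)*314 = -9/8 + 157/4 = 305/8 ≈ 38.125)
u = 93025/64 (u = (305/8)² = 93025/64 ≈ 1453.5)
-u = -1*93025/64 = -93025/64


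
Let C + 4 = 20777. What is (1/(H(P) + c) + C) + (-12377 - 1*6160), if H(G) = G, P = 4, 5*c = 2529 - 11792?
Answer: 20667343/9243 ≈ 2236.0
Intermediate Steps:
c = -9263/5 (c = (2529 - 11792)/5 = (⅕)*(-9263) = -9263/5 ≈ -1852.6)
C = 20773 (C = -4 + 20777 = 20773)
(1/(H(P) + c) + C) + (-12377 - 1*6160) = (1/(4 - 9263/5) + 20773) + (-12377 - 1*6160) = (1/(-9243/5) + 20773) + (-12377 - 6160) = (-5/9243 + 20773) - 18537 = 192004834/9243 - 18537 = 20667343/9243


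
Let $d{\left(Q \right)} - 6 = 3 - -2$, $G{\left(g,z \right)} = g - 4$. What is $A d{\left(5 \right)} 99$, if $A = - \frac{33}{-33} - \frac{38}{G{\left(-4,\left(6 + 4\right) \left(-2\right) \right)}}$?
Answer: $\frac{25047}{4} \approx 6261.8$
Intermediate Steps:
$G{\left(g,z \right)} = -4 + g$ ($G{\left(g,z \right)} = g - 4 = -4 + g$)
$d{\left(Q \right)} = 11$ ($d{\left(Q \right)} = 6 + \left(3 - -2\right) = 6 + \left(3 + 2\right) = 6 + 5 = 11$)
$A = \frac{23}{4}$ ($A = - \frac{33}{-33} - \frac{38}{-4 - 4} = \left(-33\right) \left(- \frac{1}{33}\right) - \frac{38}{-8} = 1 - - \frac{19}{4} = 1 + \frac{19}{4} = \frac{23}{4} \approx 5.75$)
$A d{\left(5 \right)} 99 = \frac{23}{4} \cdot 11 \cdot 99 = \frac{253}{4} \cdot 99 = \frac{25047}{4}$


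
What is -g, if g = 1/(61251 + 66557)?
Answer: -1/127808 ≈ -7.8242e-6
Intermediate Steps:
g = 1/127808 ≈ 7.8242e-6
-g = -1*1/127808 = -1/127808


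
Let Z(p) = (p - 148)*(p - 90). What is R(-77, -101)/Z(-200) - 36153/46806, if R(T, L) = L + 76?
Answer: -4195093/5429496 ≈ -0.77265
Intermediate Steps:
Z(p) = (-148 + p)*(-90 + p)
R(T, L) = 76 + L
R(-77, -101)/Z(-200) - 36153/46806 = (76 - 101)/(13320 + (-200)² - 238*(-200)) - 36153/46806 = -25/(13320 + 40000 + 47600) - 36153*1/46806 = -25/100920 - 12051/15602 = -25*1/100920 - 12051/15602 = -5/20184 - 12051/15602 = -4195093/5429496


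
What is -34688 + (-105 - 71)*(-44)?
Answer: -26944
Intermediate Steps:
-34688 + (-105 - 71)*(-44) = -34688 - 176*(-44) = -34688 + 7744 = -26944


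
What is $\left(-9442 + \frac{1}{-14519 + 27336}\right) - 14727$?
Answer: $- \frac{309774072}{12817} \approx -24169.0$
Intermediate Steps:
$\left(-9442 + \frac{1}{-14519 + 27336}\right) - 14727 = \left(-9442 + \frac{1}{12817}\right) - 14727 = - \frac{121018113}{12817} - 14727 = - \frac{309774072}{12817}$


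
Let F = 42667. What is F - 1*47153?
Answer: -4486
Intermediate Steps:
F - 1*47153 = 42667 - 1*47153 = 42667 - 47153 = -4486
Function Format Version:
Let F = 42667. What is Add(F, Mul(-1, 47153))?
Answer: -4486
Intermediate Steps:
Add(F, Mul(-1, 47153)) = Add(42667, Mul(-1, 47153)) = Add(42667, -47153) = -4486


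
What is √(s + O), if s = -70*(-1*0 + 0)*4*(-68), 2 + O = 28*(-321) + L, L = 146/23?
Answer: 4*I*√297022/23 ≈ 94.782*I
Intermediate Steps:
L = 146/23 (L = 146*(1/23) = 146/23 ≈ 6.3478)
O = -206624/23 (O = -2 + (28*(-321) + 146/23) = -2 + (-8988 + 146/23) = -2 - 206578/23 = -206624/23 ≈ -8983.7)
s = 0 (s = -70*(0 + 0)*4*(-68) = -0*4*(-68) = -70*0*(-68) = 0*(-68) = 0)
√(s + O) = √(0 - 206624/23) = √(-206624/23) = 4*I*√297022/23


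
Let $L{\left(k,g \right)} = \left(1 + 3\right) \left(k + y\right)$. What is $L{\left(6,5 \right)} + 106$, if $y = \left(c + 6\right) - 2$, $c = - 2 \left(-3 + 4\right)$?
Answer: $138$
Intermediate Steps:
$c = -2$ ($c = \left(-2\right) 1 = -2$)
$y = 2$ ($y = \left(-2 + 6\right) - 2 = 4 - 2 = 2$)
$L{\left(k,g \right)} = 8 + 4 k$ ($L{\left(k,g \right)} = \left(1 + 3\right) \left(k + 2\right) = 4 \left(2 + k\right) = 8 + 4 k$)
$L{\left(6,5 \right)} + 106 = \left(8 + 4 \cdot 6\right) + 106 = \left(8 + 24\right) + 106 = 32 + 106 = 138$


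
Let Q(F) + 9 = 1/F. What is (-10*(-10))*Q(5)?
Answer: -880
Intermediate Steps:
Q(F) = -9 + 1/F
(-10*(-10))*Q(5) = (-10*(-10))*(-9 + 1/5) = 100*(-9 + 1/5) = 100*(-44/5) = -880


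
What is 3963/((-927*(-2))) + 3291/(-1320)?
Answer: -48353/135960 ≈ -0.35564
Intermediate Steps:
3963/((-927*(-2))) + 3291/(-1320) = 3963/1854 + 3291*(-1/1320) = 3963*(1/1854) - 1097/440 = 1321/618 - 1097/440 = -48353/135960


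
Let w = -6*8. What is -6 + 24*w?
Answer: -1158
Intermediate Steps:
w = -48
-6 + 24*w = -6 + 24*(-48) = -6 - 1152 = -1158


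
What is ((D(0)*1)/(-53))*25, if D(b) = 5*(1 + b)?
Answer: -125/53 ≈ -2.3585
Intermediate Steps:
D(b) = 5 + 5*b
((D(0)*1)/(-53))*25 = (((5 + 5*0)*1)/(-53))*25 = (((5 + 0)*1)*(-1/53))*25 = ((5*1)*(-1/53))*25 = (5*(-1/53))*25 = -5/53*25 = -125/53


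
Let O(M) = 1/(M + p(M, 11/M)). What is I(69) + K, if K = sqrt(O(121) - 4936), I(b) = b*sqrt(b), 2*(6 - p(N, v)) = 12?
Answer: 69*sqrt(69) + I*sqrt(597255)/11 ≈ 573.16 + 70.257*I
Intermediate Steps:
p(N, v) = 0 (p(N, v) = 6 - 1/2*12 = 6 - 6 = 0)
O(M) = 1/M (O(M) = 1/(M + 0) = 1/M)
I(b) = b**(3/2)
K = I*sqrt(597255)/11 (K = sqrt(1/121 - 4936) = sqrt(-597255/121) = I*sqrt(597255)/11 ≈ 70.257*I)
I(69) + K = 69**(3/2) + I*sqrt(597255)/11 = 69*sqrt(69) + I*sqrt(597255)/11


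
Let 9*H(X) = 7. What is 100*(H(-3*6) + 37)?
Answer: 34000/9 ≈ 3777.8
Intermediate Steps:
H(X) = 7/9 (H(X) = (⅑)*7 = 7/9)
100*(H(-3*6) + 37) = 100*(7/9 + 37) = 100*(340/9) = 34000/9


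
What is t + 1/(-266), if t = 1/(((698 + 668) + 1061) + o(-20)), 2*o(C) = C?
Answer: -2151/642922 ≈ -0.0033457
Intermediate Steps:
o(C) = C/2
t = 1/2417 (t = 1/(((698 + 668) + 1061) + (1/2)*(-20)) = 1/((1366 + 1061) - 10) = 1/(2427 - 10) = 1/2417 ≈ 0.00041374)
t + 1/(-266) = 1/2417 + 1/(-266) = 1/2417 - 1/266 = -2151/642922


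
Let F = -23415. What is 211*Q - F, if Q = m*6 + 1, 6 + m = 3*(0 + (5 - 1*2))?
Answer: 27424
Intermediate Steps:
m = 3 (m = -6 + 3*(0 + (5 - 1*2)) = -6 + 3*(0 + (5 - 2)) = -6 + 3*(0 + 3) = -6 + 3*3 = -6 + 9 = 3)
Q = 19 (Q = 3*6 + 1 = 18 + 1 = 19)
211*Q - F = 211*19 - 1*(-23415) = 4009 + 23415 = 27424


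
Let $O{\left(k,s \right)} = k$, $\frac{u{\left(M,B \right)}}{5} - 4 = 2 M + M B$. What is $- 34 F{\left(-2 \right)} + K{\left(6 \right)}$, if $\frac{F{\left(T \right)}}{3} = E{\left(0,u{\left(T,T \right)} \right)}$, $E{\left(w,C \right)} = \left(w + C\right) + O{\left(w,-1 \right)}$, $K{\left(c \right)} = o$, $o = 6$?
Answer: $-2034$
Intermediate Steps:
$u{\left(M,B \right)} = 20 + 10 M + 5 B M$ ($u{\left(M,B \right)} = 20 + 5 \left(2 M + M B\right) = 20 + 5 \left(2 M + B M\right) = 20 + \left(10 M + 5 B M\right) = 20 + 10 M + 5 B M$)
$K{\left(c \right)} = 6$
$E{\left(w,C \right)} = C + 2 w$ ($E{\left(w,C \right)} = \left(w + C\right) + w = \left(C + w\right) + w = C + 2 w$)
$F{\left(T \right)} = 60 + 15 T^{2} + 30 T$ ($F{\left(T \right)} = 3 \left(\left(20 + 10 T + 5 T T\right) + 2 \cdot 0\right) = 3 \left(\left(20 + 10 T + 5 T^{2}\right) + 0\right) = 3 \left(\left(20 + 5 T^{2} + 10 T\right) + 0\right) = 3 \left(20 + 5 T^{2} + 10 T\right) = 60 + 15 T^{2} + 30 T$)
$- 34 F{\left(-2 \right)} + K{\left(6 \right)} = - 34 \left(60 + 15 \left(-2\right)^{2} + 30 \left(-2\right)\right) + 6 = - 34 \left(60 + 15 \cdot 4 - 60\right) + 6 = - 34 \left(60 + 60 - 60\right) + 6 = \left(-34\right) 60 + 6 = -2040 + 6 = -2034$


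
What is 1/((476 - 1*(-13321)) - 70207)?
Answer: -1/56410 ≈ -1.7727e-5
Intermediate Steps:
1/((476 - 1*(-13321)) - 70207) = 1/((476 + 13321) - 70207) = 1/(13797 - 70207) = 1/(-56410) = -1/56410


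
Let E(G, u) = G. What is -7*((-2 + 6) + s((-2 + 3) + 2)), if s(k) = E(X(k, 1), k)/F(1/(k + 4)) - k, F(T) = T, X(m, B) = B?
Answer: -56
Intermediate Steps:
s(k) = 4 (s(k) = 1/1/(k + 4) - k = 1/1/(4 + k) - k = 1*(4 + k) - k = (4 + k) - k = 4)
-7*((-2 + 6) + s((-2 + 3) + 2)) = -7*((-2 + 6) + 4) = -7*(4 + 4) = -7*8 = -56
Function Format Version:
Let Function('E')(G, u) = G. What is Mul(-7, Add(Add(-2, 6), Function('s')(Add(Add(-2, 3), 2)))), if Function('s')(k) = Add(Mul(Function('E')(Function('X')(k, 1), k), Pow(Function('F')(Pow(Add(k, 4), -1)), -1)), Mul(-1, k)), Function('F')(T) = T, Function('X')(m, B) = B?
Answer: -56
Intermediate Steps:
Function('s')(k) = 4 (Function('s')(k) = Add(Mul(1, Pow(Pow(Add(k, 4), -1), -1)), Mul(-1, k)) = Add(Mul(1, Pow(Pow(Add(4, k), -1), -1)), Mul(-1, k)) = Add(Mul(1, Add(4, k)), Mul(-1, k)) = Add(Add(4, k), Mul(-1, k)) = 4)
Mul(-7, Add(Add(-2, 6), Function('s')(Add(Add(-2, 3), 2)))) = Mul(-7, Add(Add(-2, 6), 4)) = Mul(-7, Add(4, 4)) = Mul(-7, 8) = -56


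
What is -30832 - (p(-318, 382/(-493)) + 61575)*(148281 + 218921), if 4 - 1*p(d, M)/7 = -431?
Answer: -23728624072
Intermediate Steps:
p(d, M) = 3045 (p(d, M) = 28 - 7*(-431) = 28 + 3017 = 3045)
-30832 - (p(-318, 382/(-493)) + 61575)*(148281 + 218921) = -30832 - (3045 + 61575)*(148281 + 218921) = -30832 - 64620*367202 = -30832 - 1*23728593240 = -30832 - 23728593240 = -23728624072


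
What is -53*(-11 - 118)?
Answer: 6837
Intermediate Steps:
-53*(-11 - 118) = -53*(-129) = 6837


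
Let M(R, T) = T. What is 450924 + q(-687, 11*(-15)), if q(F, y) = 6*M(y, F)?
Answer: 446802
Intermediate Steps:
q(F, y) = 6*F
450924 + q(-687, 11*(-15)) = 450924 + 6*(-687) = 450924 - 4122 = 446802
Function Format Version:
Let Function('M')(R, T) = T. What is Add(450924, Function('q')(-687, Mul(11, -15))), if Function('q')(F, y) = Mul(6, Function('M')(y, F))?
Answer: 446802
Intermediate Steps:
Function('q')(F, y) = Mul(6, F)
Add(450924, Function('q')(-687, Mul(11, -15))) = Add(450924, Mul(6, -687)) = Add(450924, -4122) = 446802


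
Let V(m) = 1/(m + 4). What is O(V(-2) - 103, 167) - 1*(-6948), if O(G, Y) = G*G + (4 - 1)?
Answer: 69829/4 ≈ 17457.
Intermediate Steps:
V(m) = 1/(4 + m)
O(G, Y) = 3 + G**2 (O(G, Y) = G**2 + 3 = 3 + G**2)
O(V(-2) - 103, 167) - 1*(-6948) = (3 + (1/(4 - 2) - 103)**2) - 1*(-6948) = (3 + (1/2 - 103)**2) + 6948 = (3 + (-205/2)**2) + 6948 = (3 + 42025/4) + 6948 = 42037/4 + 6948 = 69829/4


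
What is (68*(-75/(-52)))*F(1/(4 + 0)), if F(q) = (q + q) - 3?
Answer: -6375/26 ≈ -245.19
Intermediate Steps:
F(q) = -3 + 2*q (F(q) = 2*q - 3 = -3 + 2*q)
(68*(-75/(-52)))*F(1/(4 + 0)) = (68*(-75/(-52)))*(-3 + 2/(4 + 0)) = (68*(-75*(-1/52)))*(-3 + 2/4) = (68*(75/52))*(-3 + 2*(¼)) = 1275*(-3 + ½)/13 = (1275/13)*(-5/2) = -6375/26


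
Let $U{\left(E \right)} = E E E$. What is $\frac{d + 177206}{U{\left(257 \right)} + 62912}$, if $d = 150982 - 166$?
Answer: $\frac{328022}{17037505} \approx 0.019253$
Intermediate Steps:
$d = 150816$ ($d = 150982 - 166 = 150816$)
$U{\left(E \right)} = E^{3}$ ($U{\left(E \right)} = E^{2} E = E^{3}$)
$\frac{d + 177206}{U{\left(257 \right)} + 62912} = \frac{150816 + 177206}{257^{3} + 62912} = \frac{328022}{16974593 + 62912} = \frac{328022}{17037505}$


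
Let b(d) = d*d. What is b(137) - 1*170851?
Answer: -152082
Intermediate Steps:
b(d) = d²
b(137) - 1*170851 = 137² - 1*170851 = 18769 - 170851 = -152082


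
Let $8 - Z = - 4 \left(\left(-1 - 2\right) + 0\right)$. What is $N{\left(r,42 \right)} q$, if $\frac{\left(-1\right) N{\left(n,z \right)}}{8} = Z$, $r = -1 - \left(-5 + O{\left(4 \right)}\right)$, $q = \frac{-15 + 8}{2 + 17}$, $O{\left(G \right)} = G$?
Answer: $- \frac{224}{19} \approx -11.789$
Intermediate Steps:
$q = - \frac{7}{19} \approx -0.36842$
$r = 0$ ($r = -1 + \left(5 - 4\right) = -1 + 1 = 0$)
$Z = -4$ ($Z = 8 - - 4 \left(\left(-1 - 2\right) + 0\right) = 8 - - 4 \left(-3 + 0\right) = 8 - \left(-4\right) \left(-3\right) = 8 - 12 = -4$)
$N{\left(n,z \right)} = 32$ ($N{\left(n,z \right)} = \left(-8\right) \left(-4\right) = 32$)
$N{\left(r,42 \right)} q = 32 \left(- \frac{7}{19}\right) = - \frac{224}{19}$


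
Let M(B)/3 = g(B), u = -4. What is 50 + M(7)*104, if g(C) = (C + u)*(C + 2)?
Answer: 8474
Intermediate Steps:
g(C) = (-4 + C)*(2 + C) (g(C) = (C - 4)*(C + 2) = (-4 + C)*(2 + C))
M(B) = -24 - 6*B + 3*B**2 (M(B) = 3*(-8 + B**2 - 2*B) = -24 - 6*B + 3*B**2)
50 + M(7)*104 = 50 + (-24 - 6*7 + 3*7**2)*104 = 50 + (-24 - 42 + 3*49)*104 = 50 + (-24 - 42 + 147)*104 = 50 + 81*104 = 50 + 8424 = 8474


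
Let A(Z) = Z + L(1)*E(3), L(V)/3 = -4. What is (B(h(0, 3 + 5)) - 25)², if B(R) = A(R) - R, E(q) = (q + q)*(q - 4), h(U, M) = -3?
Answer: 2209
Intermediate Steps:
E(q) = 2*q*(-4 + q) (E(q) = (2*q)*(-4 + q) = 2*q*(-4 + q))
L(V) = -12 (L(V) = 3*(-4) = -12)
A(Z) = 72 + Z (A(Z) = Z - 24*3*(-4 + 3) = Z - 24*3*(-1) = Z - 12*(-6) = Z + 72 = 72 + Z)
B(R) = 72 (B(R) = (72 + R) - R = 72)
(B(h(0, 3 + 5)) - 25)² = (72 - 25)² = 47² = 2209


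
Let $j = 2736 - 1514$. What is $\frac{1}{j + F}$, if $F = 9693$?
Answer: $\frac{1}{10915} \approx 9.1617 \cdot 10^{-5}$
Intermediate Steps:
$j = 1222$
$\frac{1}{j + F} = \frac{1}{1222 + 9693} = \frac{1}{10915}$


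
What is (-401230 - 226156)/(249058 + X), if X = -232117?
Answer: -627386/16941 ≈ -37.034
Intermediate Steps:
(-401230 - 226156)/(249058 + X) = (-401230 - 226156)/(249058 - 232117) = -627386/16941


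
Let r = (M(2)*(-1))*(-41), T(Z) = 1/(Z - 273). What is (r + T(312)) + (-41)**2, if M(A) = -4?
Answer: 59164/39 ≈ 1517.0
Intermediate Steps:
T(Z) = 1/(-273 + Z)
r = -164 (r = -4*(-1)*(-41) = 4*(-41) = -164)
(r + T(312)) + (-41)**2 = (-164 + 1/(-273 + 312)) + (-41)**2 = (-164 + 1/39) + 1681 = -6395/39 + 1681 = 59164/39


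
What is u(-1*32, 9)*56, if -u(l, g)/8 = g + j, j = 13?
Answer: -9856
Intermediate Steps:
u(l, g) = -104 - 8*g (u(l, g) = -8*(g + 13) = -8*(13 + g) = -104 - 8*g)
u(-1*32, 9)*56 = (-104 - 8*9)*56 = (-104 - 72)*56 = -176*56 = -9856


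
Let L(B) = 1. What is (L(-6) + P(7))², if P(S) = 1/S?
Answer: 64/49 ≈ 1.3061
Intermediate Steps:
(L(-6) + P(7))² = (1 + 1/7)² = (1 + ⅐)² = (8/7)² = 64/49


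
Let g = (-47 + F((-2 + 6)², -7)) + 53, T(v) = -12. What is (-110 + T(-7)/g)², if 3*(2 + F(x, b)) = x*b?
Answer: 7513081/625 ≈ 12021.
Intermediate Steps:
F(x, b) = -2 + b*x/3 (F(x, b) = -2 + (x*b)/3 = -2 + (b*x)/3 = -2 + b*x/3)
g = -100/3 (g = (-47 + (-2 + (⅓)*(-7)*(-2 + 6)²)) + 53 = (-47 + (-2 + (⅓)*(-7)*4²)) + 53 = (-47 + (-2 + (⅓)*(-7)*16)) + 53 = (-47 + (-2 - 112/3)) + 53 = (-47 - 118/3) + 53 = -259/3 + 53 = -100/3 ≈ -33.333)
(-110 + T(-7)/g)² = (-110 - 12/(-100/3))² = (-110 - 12*(-3/100))² = (-110 + 9/25)² = (-2741/25)² = 7513081/625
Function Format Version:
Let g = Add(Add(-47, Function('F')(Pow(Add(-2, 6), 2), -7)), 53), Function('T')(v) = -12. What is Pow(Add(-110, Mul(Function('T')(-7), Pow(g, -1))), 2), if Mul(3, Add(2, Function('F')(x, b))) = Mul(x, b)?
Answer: Rational(7513081, 625) ≈ 12021.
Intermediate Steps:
Function('F')(x, b) = Add(-2, Mul(Rational(1, 3), b, x)) (Function('F')(x, b) = Add(-2, Mul(Rational(1, 3), Mul(x, b))) = Add(-2, Mul(Rational(1, 3), Mul(b, x))) = Add(-2, Mul(Rational(1, 3), b, x)))
g = Rational(-100, 3) (g = Add(Add(-47, Add(-2, Mul(Rational(1, 3), -7, Pow(Add(-2, 6), 2)))), 53) = Add(Add(-47, Add(-2, Mul(Rational(1, 3), -7, Pow(4, 2)))), 53) = Add(Add(-47, Add(-2, Mul(Rational(1, 3), -7, 16))), 53) = Add(Add(-47, Add(-2, Rational(-112, 3))), 53) = Add(Add(-47, Rational(-118, 3)), 53) = Add(Rational(-259, 3), 53) = Rational(-100, 3) ≈ -33.333)
Pow(Add(-110, Mul(Function('T')(-7), Pow(g, -1))), 2) = Pow(Add(-110, Mul(-12, Pow(Rational(-100, 3), -1))), 2) = Pow(Add(-110, Mul(-12, Rational(-3, 100))), 2) = Pow(Add(-110, Rational(9, 25)), 2) = Pow(Rational(-2741, 25), 2) = Rational(7513081, 625)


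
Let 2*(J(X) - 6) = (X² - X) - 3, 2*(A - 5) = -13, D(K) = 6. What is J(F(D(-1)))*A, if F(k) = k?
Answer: -117/4 ≈ -29.250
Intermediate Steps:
A = -3/2 (A = 5 + (½)*(-13) = 5 - 13/2 = -3/2 ≈ -1.5000)
J(X) = 9/2 + X²/2 - X/2 (J(X) = 6 + ((X² - X) - 3)/2 = 6 + (-3 + X² - X)/2 = 6 + (-3/2 + X²/2 - X/2) = 9/2 + X²/2 - X/2)
J(F(D(-1)))*A = (9/2 + (½)*6² - ½*6)*(-3/2) = (9/2 + (½)*36 - 3)*(-3/2) = (9/2 + 18 - 3)*(-3/2) = (39/2)*(-3/2) = -117/4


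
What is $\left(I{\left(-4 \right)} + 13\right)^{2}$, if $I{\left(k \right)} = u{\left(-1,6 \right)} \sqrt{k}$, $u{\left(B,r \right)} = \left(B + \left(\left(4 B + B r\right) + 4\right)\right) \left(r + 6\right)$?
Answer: $\left(13 - 168 i\right)^{2} \approx -28055.0 - 4368.0 i$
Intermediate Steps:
$u{\left(B,r \right)} = \left(6 + r\right) \left(4 + 5 B + B r\right)$ ($u{\left(B,r \right)} = \left(B + \left(4 + 4 B + B r\right)\right) \left(6 + r\right) = \left(4 + 5 B + B r\right) \left(6 + r\right) = \left(6 + r\right) \left(4 + 5 B + B r\right)$)
$I{\left(k \right)} = - 84 \sqrt{k}$ ($I{\left(k \right)} = \left(24 + 4 \cdot 6 + 30 \left(-1\right) - 6^{2} + 11 \left(-1\right) 6\right) \sqrt{k} = \left(24 + 24 - 30 - 36 - 66\right) \sqrt{k} = - 84 \sqrt{k}$)
$\left(I{\left(-4 \right)} + 13\right)^{2} = \left(- 84 \sqrt{-4} + 13\right)^{2} = \left(- 84 \cdot 2 i + 13\right)^{2} = \left(- 168 i + 13\right)^{2} = \left(13 - 168 i\right)^{2}$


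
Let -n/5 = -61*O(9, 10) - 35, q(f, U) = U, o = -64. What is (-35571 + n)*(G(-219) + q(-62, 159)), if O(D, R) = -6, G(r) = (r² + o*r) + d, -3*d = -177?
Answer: -2315271070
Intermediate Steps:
d = 59 (d = -⅓*(-177) = 59)
G(r) = 59 + r² - 64*r (G(r) = (r² - 64*r) + 59 = 59 + r² - 64*r)
n = -1655 (n = -5*(-61*(-6) - 35) = -5*(366 - 35) = -5*331 = -1655)
(-35571 + n)*(G(-219) + q(-62, 159)) = (-35571 - 1655)*((59 + (-219)² - 64*(-219)) + 159) = -37226*((59 + 47961 + 14016) + 159) = -37226*(62036 + 159) = -37226*62195 = -2315271070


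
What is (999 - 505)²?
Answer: 244036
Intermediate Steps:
(999 - 505)² = 494² = 244036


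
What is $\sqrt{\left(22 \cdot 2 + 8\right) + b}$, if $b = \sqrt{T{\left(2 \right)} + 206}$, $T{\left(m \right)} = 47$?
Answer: $\sqrt{52 + \sqrt{253}} \approx 8.2405$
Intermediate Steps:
$b = \sqrt{253}$ ($b = \sqrt{47 + 206} = \sqrt{253} \approx 15.906$)
$\sqrt{\left(22 \cdot 2 + 8\right) + b} = \sqrt{\left(22 \cdot 2 + 8\right) + \sqrt{253}} = \sqrt{\left(44 + 8\right) + \sqrt{253}} = \sqrt{52 + \sqrt{253}}$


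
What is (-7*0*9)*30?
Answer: 0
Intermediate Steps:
(-7*0*9)*30 = (0*9)*30 = 0*30 = 0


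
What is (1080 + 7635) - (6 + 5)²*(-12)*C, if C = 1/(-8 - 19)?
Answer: 77951/9 ≈ 8661.2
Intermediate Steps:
C = -1/27 (C = 1/(-27) = -1/27 ≈ -0.037037)
(1080 + 7635) - (6 + 5)²*(-12)*C = (1080 + 7635) - (6 + 5)²*(-12)*(-1)/27 = 8715 - 11²*(-12)*(-1)/27 = 8715 - 121*(-12)*(-1)/27 = 8715 - (-1452)*(-1)/27 = 8715 - 1*484/9 = 8715 - 484/9 = 77951/9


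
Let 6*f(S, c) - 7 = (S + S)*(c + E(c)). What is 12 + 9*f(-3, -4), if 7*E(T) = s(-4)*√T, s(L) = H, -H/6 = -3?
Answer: 117/2 - 324*I/7 ≈ 58.5 - 46.286*I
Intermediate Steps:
H = 18 (H = -6*(-3) = 18)
s(L) = 18
E(T) = 18*√T/7 (E(T) = (18*√T)/7 = 18*√T/7)
f(S, c) = 7/6 + S*(c + 18*√c/7)/3 (f(S, c) = 7/6 + ((S + S)*(c + 18*√c/7))/6 = 7/6 + ((2*S)*(c + 18*√c/7))/6 = 7/6 + (2*S*(c + 18*√c/7))/6 = 7/6 + S*(c + 18*√c/7)/3)
12 + 9*f(-3, -4) = 12 + 9*(7/6 + (⅓)*(-3)*(-4) + (6/7)*(-3)*√(-4)) = 12 + 9*(7/6 + 4 + (6/7)*(-3)*(2*I)) = 12 + 9*(7/6 + 4 - 36*I/7) = 12 + 9*(31/6 - 36*I/7) = 12 + (93/2 - 324*I/7) = 117/2 - 324*I/7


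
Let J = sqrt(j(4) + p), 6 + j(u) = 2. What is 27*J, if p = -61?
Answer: 27*I*sqrt(65) ≈ 217.68*I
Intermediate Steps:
j(u) = -4 (j(u) = -6 + 2 = -4)
J = I*sqrt(65) (J = sqrt(-4 - 61) = sqrt(-65) = I*sqrt(65) ≈ 8.0623*I)
27*J = 27*(I*sqrt(65)) = 27*I*sqrt(65)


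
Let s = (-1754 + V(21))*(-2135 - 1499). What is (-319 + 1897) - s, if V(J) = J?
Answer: -6296144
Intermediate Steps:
s = 6297722 (s = (-1754 + 21)*(-2135 - 1499) = -1733*(-3634) = 6297722)
(-319 + 1897) - s = (-319 + 1897) - 1*6297722 = 1578 - 6297722 = -6296144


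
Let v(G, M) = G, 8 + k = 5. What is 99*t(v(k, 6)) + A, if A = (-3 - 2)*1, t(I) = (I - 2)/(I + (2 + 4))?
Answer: -170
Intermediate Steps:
k = -3 (k = -8 + 5 = -3)
t(I) = (-2 + I)/(6 + I) (t(I) = (-2 + I)/(I + 6) = (-2 + I)/(6 + I))
A = -5 (A = -5*1 = -5)
99*t(v(k, 6)) + A = 99*((-2 - 3)/(6 - 3)) - 5 = 99*(-5/3) - 5 = -165 - 5 = -170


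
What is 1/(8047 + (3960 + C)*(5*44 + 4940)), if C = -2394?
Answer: 1/8088607 ≈ 1.2363e-7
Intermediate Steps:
1/(8047 + (3960 + C)*(5*44 + 4940)) = 1/(8047 + (3960 - 2394)*(5*44 + 4940)) = 1/(8047 + 1566*(220 + 4940)) = 1/(8047 + 1566*5160) = 1/(8047 + 8080560) = 1/8088607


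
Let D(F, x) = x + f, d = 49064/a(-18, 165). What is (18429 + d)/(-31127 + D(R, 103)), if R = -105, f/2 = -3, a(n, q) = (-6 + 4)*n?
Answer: -178127/279270 ≈ -0.63783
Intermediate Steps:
a(n, q) = -2*n
f = -6 (f = 2*(-3) = -6)
d = 12266/9 (d = 49064/((-2*(-18))) = 49064/36 = 49064*(1/36) = 12266/9 ≈ 1362.9)
D(F, x) = -6 + x (D(F, x) = x - 6 = -6 + x)
(18429 + d)/(-31127 + D(R, 103)) = (18429 + 12266/9)/(-31127 + (-6 + 103)) = 178127/(9*(-31127 + 97)) = (178127/9)/(-31030) = (178127/9)*(-1/31030) = -178127/279270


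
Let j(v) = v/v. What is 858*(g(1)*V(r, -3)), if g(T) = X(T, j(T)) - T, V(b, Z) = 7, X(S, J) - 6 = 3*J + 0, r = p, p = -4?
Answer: 48048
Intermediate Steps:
r = -4
j(v) = 1
X(S, J) = 6 + 3*J (X(S, J) = 6 + (3*J + 0) = 6 + 3*J)
g(T) = 9 - T (g(T) = (6 + 3*1) - T = (6 + 3) - T = 9 - T)
858*(g(1)*V(r, -3)) = 858*((9 - 1*1)*7) = 858*((9 - 1)*7) = 858*(8*7) = 858*56 = 48048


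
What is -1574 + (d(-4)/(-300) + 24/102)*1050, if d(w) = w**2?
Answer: -23510/17 ≈ -1382.9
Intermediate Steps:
-1574 + (d(-4)/(-300) + 24/102)*1050 = -1574 + ((-4)**2/(-300) + 24/102)*1050 = -1574 + (16*(-1/300) + 24*(1/102))*1050 = -1574 + (-4/75 + 4/17)*1050 = -1574 + (232/1275)*1050 = -1574 + 3248/17 = -23510/17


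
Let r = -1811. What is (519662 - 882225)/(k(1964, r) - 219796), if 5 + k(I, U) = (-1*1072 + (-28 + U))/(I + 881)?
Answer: 25158335/15252116 ≈ 1.6495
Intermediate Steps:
k(I, U) = -5 + (-1100 + U)/(881 + I) (k(I, U) = -5 + (-1*1072 + (-28 + U))/(I + 881) = -5 + (-1072 + (-28 + U))/(881 + I) = -5 + (-1100 + U)/(881 + I))
(519662 - 882225)/(k(1964, r) - 219796) = (519662 - 882225)/((-5505 - 1811 - 5*1964)/(881 + 1964) - 219796) = -362563/((-5505 - 1811 - 9820)/2845 - 219796) = -362563/((1/2845)*(-17136) - 219796) = -362563/(-17136/2845 - 219796) = -362563/(-625336756/2845) = -362563*(-2845/625336756) = 25158335/15252116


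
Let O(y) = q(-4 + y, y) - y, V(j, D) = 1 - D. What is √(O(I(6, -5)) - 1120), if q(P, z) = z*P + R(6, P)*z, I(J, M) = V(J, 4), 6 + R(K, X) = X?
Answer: I*√1057 ≈ 32.512*I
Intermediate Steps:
R(K, X) = -6 + X
I(J, M) = -3 (I(J, M) = 1 - 1*4 = 1 - 4 = -3)
q(P, z) = P*z + z*(-6 + P) (q(P, z) = z*P + (-6 + P)*z = P*z + z*(-6 + P))
O(y) = -y + 2*y*(-7 + y) (O(y) = 2*y*(-3 + (-4 + y)) - y = 2*y*(-7 + y) - y = -y + 2*y*(-7 + y))
√(O(I(6, -5)) - 1120) = √(-3*(-15 + 2*(-3)) - 1120) = √(-3*(-15 - 6) - 1120) = √(-3*(-21) - 1120) = √(63 - 1120) = √(-1057) = I*√1057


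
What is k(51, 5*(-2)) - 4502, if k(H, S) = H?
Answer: -4451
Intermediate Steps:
k(51, 5*(-2)) - 4502 = 51 - 4502 = -4451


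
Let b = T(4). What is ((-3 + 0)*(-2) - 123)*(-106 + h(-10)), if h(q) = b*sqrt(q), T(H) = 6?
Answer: 12402 - 702*I*sqrt(10) ≈ 12402.0 - 2219.9*I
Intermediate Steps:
b = 6
h(q) = 6*sqrt(q)
((-3 + 0)*(-2) - 123)*(-106 + h(-10)) = ((-3 + 0)*(-2) - 123)*(-106 + 6*sqrt(-10)) = (-3*(-2) - 123)*(-106 + 6*(I*sqrt(10))) = (6 - 123)*(-106 + 6*I*sqrt(10)) = -117*(-106 + 6*I*sqrt(10)) = 12402 - 702*I*sqrt(10)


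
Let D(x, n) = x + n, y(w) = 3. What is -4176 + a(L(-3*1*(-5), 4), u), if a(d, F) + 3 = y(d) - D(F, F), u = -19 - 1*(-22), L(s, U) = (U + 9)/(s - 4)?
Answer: -4182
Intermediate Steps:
L(s, U) = (9 + U)/(-4 + s)
D(x, n) = n + x
u = 3 (u = -19 + 22 = 3)
a(d, F) = -2*F (a(d, F) = -3 + (3 - (F + F)) = -3 + (3 - 2*F) = -2*F)
-4176 + a(L(-3*1*(-5), 4), u) = -4176 - 2*3 = -4176 - 6 = -4182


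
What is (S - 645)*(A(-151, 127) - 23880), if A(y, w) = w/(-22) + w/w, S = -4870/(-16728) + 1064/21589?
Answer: 20389169456795895/1324182904 ≈ 1.5398e+7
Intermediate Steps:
S = 61468511/180570396 (S = -4870*(-1/16728) + 1064*(1/21589) = 2435/8364 + 1064/21589 = 61468511/180570396 ≈ 0.34041)
A(y, w) = 1 - w/22 (A(y, w) = w*(-1/22) + 1 = -w/22 + 1 = 1 - w/22)
(S - 645)*(A(-151, 127) - 23880) = (61468511/180570396 - 645)*((1 - 1/22*127) - 23880) = -116406436909*((1 - 127/22) - 23880)/180570396 = -116406436909*(-105/22 - 23880)/180570396 = -116406436909/180570396*(-525465/22) = 20389169456795895/1324182904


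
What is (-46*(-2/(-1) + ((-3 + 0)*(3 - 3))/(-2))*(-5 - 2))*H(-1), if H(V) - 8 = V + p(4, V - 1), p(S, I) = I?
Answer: 3220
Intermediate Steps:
H(V) = 7 + 2*V (H(V) = 8 + (V + (V - 1)) = 8 + (V + (-1 + V)) = 8 + (-1 + 2*V) = 7 + 2*V)
(-46*(-2/(-1) + ((-3 + 0)*(3 - 3))/(-2))*(-5 - 2))*H(-1) = (-46*(-2/(-1) + ((-3 + 0)*(3 - 3))/(-2))*(-5 - 2))*(7 + 2*(-1)) = (-46*(-2*(-1) - 3*0*(-½))*(-7))*(7 - 2) = -46*(2 + 0*(-½))*(-7)*5 = -46*(2 + 0)*(-7)*5 = -92*(-7)*5 = -46*(-14)*5 = 644*5 = 3220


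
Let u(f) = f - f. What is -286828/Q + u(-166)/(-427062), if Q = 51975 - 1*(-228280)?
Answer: -286828/280255 ≈ -1.0235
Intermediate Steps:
u(f) = 0
Q = 280255 (Q = 51975 + 228280 = 280255)
-286828/Q + u(-166)/(-427062) = -286828/280255 + 0/(-427062) = -286828*1/280255 + 0*(-1/427062) = -286828/280255 + 0 = -286828/280255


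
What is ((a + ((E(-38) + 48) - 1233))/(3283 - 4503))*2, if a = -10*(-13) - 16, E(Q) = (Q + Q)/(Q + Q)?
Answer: 107/61 ≈ 1.7541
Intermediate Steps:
E(Q) = 1 (E(Q) = (2*Q)/((2*Q)) = (2*Q)*(1/(2*Q)) = 1)
a = 114 (a = 130 - 16 = 114)
((a + ((E(-38) + 48) - 1233))/(3283 - 4503))*2 = ((114 + ((1 + 48) - 1233))/(3283 - 4503))*2 = ((114 + (49 - 1233))/(-1220))*2 = ((114 - 1184)*(-1/1220))*2 = -1070*(-1/1220)*2 = (107/122)*2 = 107/61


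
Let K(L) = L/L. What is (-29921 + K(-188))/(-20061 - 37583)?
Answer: 7480/14411 ≈ 0.51905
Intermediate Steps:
K(L) = 1
(-29921 + K(-188))/(-20061 - 37583) = (-29921 + 1)/(-20061 - 37583) = -29920/(-57644) = -29920*(-1/57644) = 7480/14411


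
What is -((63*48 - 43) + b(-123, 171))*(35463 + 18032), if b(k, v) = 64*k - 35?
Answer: 263516370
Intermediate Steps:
b(k, v) = -35 + 64*k
-((63*48 - 43) + b(-123, 171))*(35463 + 18032) = -((63*48 - 43) + (-35 + 64*(-123)))*(35463 + 18032) = -((3024 - 43) + (-35 - 7872))*53495 = -(2981 - 7907)*53495 = -(-4926)*53495 = -1*(-263516370) = 263516370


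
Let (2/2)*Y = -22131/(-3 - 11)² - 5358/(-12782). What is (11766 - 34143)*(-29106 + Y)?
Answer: 117000182574783/178948 ≈ 6.5382e+8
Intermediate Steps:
Y = -20130591/178948 (Y = -22131/(-3 - 11)² - 5358/(-12782) = -22131/((-14)²) - 5358*(-1/12782) = -22131/196 + 2679/6391 = -20130591/178948 ≈ -112.49)
(11766 - 34143)*(-29106 + Y) = (11766 - 34143)*(-29106 - 20130591/178948) = -22377*(-5228591079/178948) = 117000182574783/178948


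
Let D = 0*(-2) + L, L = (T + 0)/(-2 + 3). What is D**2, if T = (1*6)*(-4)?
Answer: 576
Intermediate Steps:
T = -24 (T = 6*(-4) = -24)
L = -24 (L = (-24 + 0)/(-2 + 3) = -24/1 = -24*1 = -24)
D = -24 (D = 0*(-2) - 24 = 0 - 24 = -24)
D**2 = (-24)**2 = 576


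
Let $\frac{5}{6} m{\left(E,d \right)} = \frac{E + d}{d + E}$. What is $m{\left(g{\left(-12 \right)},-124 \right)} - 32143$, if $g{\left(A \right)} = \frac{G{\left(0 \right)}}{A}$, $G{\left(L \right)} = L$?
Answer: $- \frac{160709}{5} \approx -32142.0$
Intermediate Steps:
$g{\left(A \right)} = 0$ ($g{\left(A \right)} = \frac{0}{A} = 0$)
$m{\left(E,d \right)} = \frac{6}{5}$ ($m{\left(E,d \right)} = \frac{6 \frac{E + d}{d + E}}{5} = \frac{6 \frac{E + d}{E + d}}{5} = \frac{6}{5} \cdot 1 = \frac{6}{5}$)
$m{\left(g{\left(-12 \right)},-124 \right)} - 32143 = \frac{6}{5} - 32143 = - \frac{160709}{5}$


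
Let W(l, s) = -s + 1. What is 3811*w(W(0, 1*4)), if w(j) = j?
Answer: -11433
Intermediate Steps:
W(l, s) = 1 - s
3811*w(W(0, 1*4)) = 3811*(1 - 4) = 3811*(-3) = -11433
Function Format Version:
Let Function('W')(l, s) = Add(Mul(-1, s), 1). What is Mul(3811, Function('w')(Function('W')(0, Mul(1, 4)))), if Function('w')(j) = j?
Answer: -11433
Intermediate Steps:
Function('W')(l, s) = Add(1, Mul(-1, s))
Mul(3811, Function('w')(Function('W')(0, Mul(1, 4)))) = Mul(3811, Add(1, Mul(-1, Mul(1, 4)))) = Mul(3811, Add(1, Mul(-1, 4))) = Mul(3811, Add(1, -4)) = Mul(3811, -3) = -11433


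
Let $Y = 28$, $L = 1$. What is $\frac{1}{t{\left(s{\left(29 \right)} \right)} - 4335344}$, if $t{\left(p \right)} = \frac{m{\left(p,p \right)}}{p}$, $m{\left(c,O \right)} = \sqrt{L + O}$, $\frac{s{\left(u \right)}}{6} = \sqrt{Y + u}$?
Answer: $- \frac{1}{4335344 - \frac{\sqrt{57} \sqrt{1 + 6 \sqrt{57}}}{342}} \approx -2.3066 \cdot 10^{-7}$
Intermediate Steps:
$s{\left(u \right)} = 6 \sqrt{28 + u}$
$m{\left(c,O \right)} = \sqrt{1 + O}$
$t{\left(p \right)} = \frac{\sqrt{1 + p}}{p}$
$\frac{1}{t{\left(s{\left(29 \right)} \right)} - 4335344} = \frac{1}{\frac{\sqrt{1 + 6 \sqrt{28 + 29}}}{6 \sqrt{28 + 29}} - 4335344} = \frac{1}{\frac{\sqrt{1 + 6 \sqrt{57}}}{6 \sqrt{57}} - 4335344} = \frac{1}{\frac{\sqrt{57}}{342} \sqrt{1 + 6 \sqrt{57}} - 4335344} = \frac{1}{\frac{\sqrt{57} \sqrt{1 + 6 \sqrt{57}}}{342} - 4335344} = \frac{1}{-4335344 + \frac{\sqrt{57} \sqrt{1 + 6 \sqrt{57}}}{342}}$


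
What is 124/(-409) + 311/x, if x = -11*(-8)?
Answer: 116287/35992 ≈ 3.2309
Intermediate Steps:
x = 88
124/(-409) + 311/x = 124/(-409) + 311/88 = 124*(-1/409) + 311*(1/88) = -124/409 + 311/88 = 116287/35992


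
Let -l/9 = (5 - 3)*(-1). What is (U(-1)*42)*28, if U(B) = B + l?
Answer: 19992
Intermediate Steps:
l = 18 (l = -9*(5 - 3)*(-1) = -18*(-1) = -9*(-2) = 18)
U(B) = 18 + B (U(B) = B + 18 = 18 + B)
(U(-1)*42)*28 = ((18 - 1)*42)*28 = (17*42)*28 = 714*28 = 19992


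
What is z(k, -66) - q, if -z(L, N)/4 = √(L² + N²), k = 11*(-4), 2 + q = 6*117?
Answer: -700 - 88*√13 ≈ -1017.3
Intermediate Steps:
q = 700 (q = -2 + 6*117 = -2 + 702 = 700)
k = -44
z(L, N) = -4*√(L² + N²)
z(k, -66) - q = -4*√((-44)² + (-66)²) - 1*700 = -4*√(1936 + 4356) - 700 = -88*√13 - 700 = -700 - 88*√13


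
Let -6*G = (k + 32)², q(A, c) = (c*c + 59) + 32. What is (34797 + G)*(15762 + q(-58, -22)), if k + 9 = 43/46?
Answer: 2399200146069/4232 ≈ 5.6692e+8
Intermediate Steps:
k = -371/46 (k = -9 + 43/46 = -371/46 ≈ -8.0652)
q(A, c) = 91 + c² (q(A, c) = (c² + 59) + 32 = (59 + c²) + 32 = 91 + c²)
G = -404067/4232 (G = -(-371/46 + 32)²/6 = -(1101/46)²/6 = -⅙*1212201/2116 = -404067/4232 ≈ -95.479)
(34797 + G)*(15762 + q(-58, -22)) = (34797 - 404067/4232)*(15762 + (91 + (-22)²)) = 146856837*(15762 + (91 + 484))/4232 = 146856837*(15762 + 575)/4232 = (146856837/4232)*16337 = 2399200146069/4232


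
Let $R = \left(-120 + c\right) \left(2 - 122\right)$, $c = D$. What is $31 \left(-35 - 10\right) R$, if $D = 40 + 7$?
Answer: $-12220200$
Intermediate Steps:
$D = 47$
$c = 47$
$R = 8760$ ($R = \left(-120 + 47\right) \left(2 - 122\right) = \left(-73\right) \left(-120\right) = 8760$)
$31 \left(-35 - 10\right) R = 31 \left(-35 - 10\right) 8760 = 31 \left(-45\right) 8760 = \left(-1395\right) 8760 = -12220200$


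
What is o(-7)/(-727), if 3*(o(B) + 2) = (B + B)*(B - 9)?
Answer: -218/2181 ≈ -0.099954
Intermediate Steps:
o(B) = -2 + 2*B*(-9 + B)/3 (o(B) = -2 + ((B + B)*(B - 9))/3 = -2 + ((2*B)*(-9 + B))/3 = -2 + (2*B*(-9 + B))/3 = -2 + 2*B*(-9 + B)/3)
o(-7)/(-727) = (-2 - 6*(-7) + (2/3)*(-7)**2)/(-727) = (-2 + 42 + (2/3)*49)*(-1/727) = (-2 + 42 + 98/3)*(-1/727) = (218/3)*(-1/727) = -218/2181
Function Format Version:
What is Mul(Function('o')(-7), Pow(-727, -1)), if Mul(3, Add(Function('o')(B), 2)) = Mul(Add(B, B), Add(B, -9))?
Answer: Rational(-218, 2181) ≈ -0.099954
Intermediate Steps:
Function('o')(B) = Add(-2, Mul(Rational(2, 3), B, Add(-9, B))) (Function('o')(B) = Add(-2, Mul(Rational(1, 3), Mul(Add(B, B), Add(B, -9)))) = Add(-2, Mul(Rational(1, 3), Mul(Mul(2, B), Add(-9, B)))) = Add(-2, Mul(Rational(1, 3), Mul(2, B, Add(-9, B)))) = Add(-2, Mul(Rational(2, 3), B, Add(-9, B))))
Mul(Function('o')(-7), Pow(-727, -1)) = Mul(Add(-2, Mul(-6, -7), Mul(Rational(2, 3), Pow(-7, 2))), Pow(-727, -1)) = Mul(Add(-2, 42, Mul(Rational(2, 3), 49)), Rational(-1, 727)) = Mul(Add(-2, 42, Rational(98, 3)), Rational(-1, 727)) = Mul(Rational(218, 3), Rational(-1, 727)) = Rational(-218, 2181)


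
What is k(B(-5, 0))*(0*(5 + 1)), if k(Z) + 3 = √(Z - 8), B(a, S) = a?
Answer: 0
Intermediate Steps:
k(Z) = -3 + √(-8 + Z) (k(Z) = -3 + √(Z - 8) = -3 + √(-8 + Z))
k(B(-5, 0))*(0*(5 + 1)) = (-3 + √(-8 - 5))*(0*(5 + 1)) = (-3 + √(-13))*(0*6) = (-3 + I*√13)*0 = 0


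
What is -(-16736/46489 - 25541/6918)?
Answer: 1303155197/321610902 ≈ 4.0520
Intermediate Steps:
-(-16736/46489 - 25541/6918) = -1*(-1303155197/321610902) = 1303155197/321610902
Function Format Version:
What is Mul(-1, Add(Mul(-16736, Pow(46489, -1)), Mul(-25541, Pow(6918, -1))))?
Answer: Rational(1303155197, 321610902) ≈ 4.0520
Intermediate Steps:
Mul(-1, Add(Mul(-16736, Pow(46489, -1)), Mul(-25541, Pow(6918, -1)))) = Mul(-1, Add(Mul(-16736, Rational(1, 46489)), Mul(-25541, Rational(1, 6918)))) = Mul(-1, Add(Rational(-16736, 46489), Rational(-25541, 6918))) = Mul(-1, Rational(-1303155197, 321610902)) = Rational(1303155197, 321610902)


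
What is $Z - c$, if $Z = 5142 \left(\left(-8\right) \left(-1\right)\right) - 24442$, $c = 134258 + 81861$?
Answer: $-199425$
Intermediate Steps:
$c = 216119$
$Z = 16694$ ($Z = 5142 \cdot 8 - 24442 = 41136 - 24442 = 16694$)
$Z - c = 16694 - 216119 = -199425$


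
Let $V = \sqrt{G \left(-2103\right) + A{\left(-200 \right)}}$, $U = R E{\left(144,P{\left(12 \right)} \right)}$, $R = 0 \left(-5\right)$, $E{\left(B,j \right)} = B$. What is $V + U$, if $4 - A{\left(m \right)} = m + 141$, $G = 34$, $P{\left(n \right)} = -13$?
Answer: $i \sqrt{71439} \approx 267.28 i$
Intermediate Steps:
$R = 0$
$A{\left(m \right)} = -137 - m$ ($A{\left(m \right)} = 4 - \left(m + 141\right) = 4 - \left(141 + m\right) = -137 - m$)
$U = 0$ ($U = 0 \cdot 144 = 0$)
$V = i \sqrt{71439}$ ($V = \sqrt{34 \left(-2103\right) - -63} = \sqrt{-71502 + \left(-137 + 200\right)} = \sqrt{-71502 + 63} = \sqrt{-71439} = i \sqrt{71439} \approx 267.28 i$)
$V + U = i \sqrt{71439} + 0 = i \sqrt{71439}$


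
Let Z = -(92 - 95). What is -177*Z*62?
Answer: -32922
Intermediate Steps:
Z = 3 (Z = -1*(-3) = 3)
-177*Z*62 = -177*3*62 = -531*62 = -32922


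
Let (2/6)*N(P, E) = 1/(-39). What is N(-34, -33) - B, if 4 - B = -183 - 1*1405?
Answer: -20697/13 ≈ -1592.1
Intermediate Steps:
N(P, E) = -1/13 (N(P, E) = 3/(-39) = 3*(-1/39) = -1/13)
B = 1592 (B = 4 - (-183 - 1*1405) = 4 - (-183 - 1405) = 4 - 1*(-1588) = 4 + 1588 = 1592)
N(-34, -33) - B = -1/13 - 1*1592 = -1/13 - 1592 = -20697/13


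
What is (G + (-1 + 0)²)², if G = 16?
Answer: 289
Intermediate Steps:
(G + (-1 + 0)²)² = (16 + (-1 + 0)²)² = (16 + (-1)²)² = (16 + 1)² = 17² = 289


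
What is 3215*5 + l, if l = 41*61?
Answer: 18576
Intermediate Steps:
l = 2501
3215*5 + l = 3215*5 + 2501 = 16075 + 2501 = 18576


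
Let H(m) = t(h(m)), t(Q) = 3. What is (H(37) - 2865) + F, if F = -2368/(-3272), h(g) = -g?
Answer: -1170262/409 ≈ -2861.3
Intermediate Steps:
F = 296/409 (F = -2368*(-1/3272) = 296/409 ≈ 0.72372)
H(m) = 3
(H(37) - 2865) + F = (3 - 2865) + 296/409 = -2862 + 296/409 = -1170262/409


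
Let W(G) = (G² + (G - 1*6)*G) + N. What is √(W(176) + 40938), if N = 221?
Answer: √102055 ≈ 319.46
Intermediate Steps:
W(G) = 221 + G² + G*(-6 + G) (W(G) = (G² + (G - 1*6)*G) + 221 = (G² + (G - 6)*G) + 221 = (G² + (-6 + G)*G) + 221 = (G² + G*(-6 + G)) + 221 = 221 + G² + G*(-6 + G))
√(W(176) + 40938) = √((221 - 6*176 + 2*176²) + 40938) = √((221 - 1056 + 2*30976) + 40938) = √((221 - 1056 + 61952) + 40938) = √(61117 + 40938) = √102055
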